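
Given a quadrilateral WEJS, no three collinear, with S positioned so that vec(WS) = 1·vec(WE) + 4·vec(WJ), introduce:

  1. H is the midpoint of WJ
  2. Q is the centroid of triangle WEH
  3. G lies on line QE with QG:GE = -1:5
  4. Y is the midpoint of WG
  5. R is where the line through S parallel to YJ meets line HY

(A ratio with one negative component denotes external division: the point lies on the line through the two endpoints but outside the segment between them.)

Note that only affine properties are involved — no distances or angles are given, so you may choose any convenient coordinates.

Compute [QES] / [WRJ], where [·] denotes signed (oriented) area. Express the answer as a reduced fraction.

Assign W = (0, 0), E = (1, 0), J = (0, 1), S = (1, 4) — the answer is frame-independent, so this choice is without loss of generality.
1. H is the midpoint of WJ ⇒ H = (0, 1/2)
2. Q is the centroid of triangle WEH ⇒ Q = (1/3, 1/6)
3. G lies on line QE with QG:GE = -1:5 ⇒ G = (1/6, 5/24)
4. Y is the midpoint of WG ⇒ Y = (1/12, 5/48)
5. R is where the line through S parallel to YJ meets line HY ⇒ R = (19/8, -345/32)
2·[QES] = 8/3, 2·[WRJ] = 19/8
[QES]:[WRJ] = 8/3:19/8 = 64/57

[QES]:[WRJ] = 64/57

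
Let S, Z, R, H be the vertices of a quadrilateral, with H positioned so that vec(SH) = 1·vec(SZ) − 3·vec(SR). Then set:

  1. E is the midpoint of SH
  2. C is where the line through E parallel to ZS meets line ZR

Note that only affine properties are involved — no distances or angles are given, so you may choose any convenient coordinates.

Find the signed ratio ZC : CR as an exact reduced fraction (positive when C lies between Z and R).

Choose coordinates S = (0, 0), Z = (1, 0), R = (0, 1), H = (1, -3).
1. E is the midpoint of SH ⇒ E = (1/2, -3/2)
2. C is where the line through E parallel to ZS meets line ZR ⇒ C = (5/2, -3/2)
C = Z + t·(R−Z) with t = -3/2, so ZC:CR = t:(1−t) = -3/2:5/2

ZC:CR = -3/5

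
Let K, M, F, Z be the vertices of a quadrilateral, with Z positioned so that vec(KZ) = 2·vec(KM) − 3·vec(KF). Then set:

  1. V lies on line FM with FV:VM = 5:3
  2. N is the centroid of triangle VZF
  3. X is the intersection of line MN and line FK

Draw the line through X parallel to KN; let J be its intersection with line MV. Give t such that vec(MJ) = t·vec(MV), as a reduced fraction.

Assign K = (0, 0), M = (1, 0), F = (0, 1), Z = (2, -3) — the answer is frame-independent, so this choice is without loss of generality.
1. V lies on line FM with FV:VM = 5:3 ⇒ V = (5/8, 3/8)
2. N is the centroid of triangle VZF ⇒ N = (7/8, -13/24)
3. X is the intersection of line MN and line FK ⇒ X = (0, -13/3)
through X parallel to KN: direction (7/8, -13/24); meets MV at J = (14, -13)
J = M + t·(V−M) with t = -104/3

t = -104/3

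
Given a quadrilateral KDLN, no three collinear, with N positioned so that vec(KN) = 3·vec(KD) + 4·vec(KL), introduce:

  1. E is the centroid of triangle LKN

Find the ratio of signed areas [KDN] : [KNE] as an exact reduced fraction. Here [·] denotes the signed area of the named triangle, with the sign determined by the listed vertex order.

Assign K = (0, 0), D = (1, 0), L = (0, 1), N = (3, 4) — the answer is frame-independent, so this choice is without loss of generality.
1. E is the centroid of triangle LKN ⇒ E = (1, 5/3)
2·[KDN] = 4, 2·[KNE] = 1
[KDN]:[KNE] = 4:1 = 4

[KDN]:[KNE] = 4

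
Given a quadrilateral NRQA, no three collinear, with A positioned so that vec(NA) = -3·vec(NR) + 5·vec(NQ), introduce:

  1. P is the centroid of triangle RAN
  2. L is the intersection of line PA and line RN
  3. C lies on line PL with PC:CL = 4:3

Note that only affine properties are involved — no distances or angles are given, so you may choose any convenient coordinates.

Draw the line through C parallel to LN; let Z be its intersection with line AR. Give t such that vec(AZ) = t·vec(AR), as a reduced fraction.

Set N = (0, 0), R = (1, 0), Q = (0, 1), A = (-3, 5); any affine frame gives the same invariant.
1. P is the centroid of triangle RAN ⇒ P = (-2/3, 5/3)
2. L is the intersection of line PA and line RN ⇒ L = (1/2, 0)
3. C lies on line PL with PC:CL = 4:3 ⇒ C = (0, 5/7)
through C parallel to LN: direction (-1/2, 0); meets AR at Z = (3/7, 5/7)
Z = A + t·(R−A) with t = 6/7

t = 6/7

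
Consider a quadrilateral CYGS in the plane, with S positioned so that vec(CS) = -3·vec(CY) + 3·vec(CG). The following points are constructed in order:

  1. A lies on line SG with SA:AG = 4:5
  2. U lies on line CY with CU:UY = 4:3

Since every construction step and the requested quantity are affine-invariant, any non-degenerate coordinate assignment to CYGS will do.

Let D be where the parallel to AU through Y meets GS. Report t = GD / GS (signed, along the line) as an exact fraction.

t = 8/117

Choose coordinates C = (0, 0), Y = (1, 0), G = (0, 1), S = (-3, 3).
1. A lies on line SG with SA:AG = 4:5 ⇒ A = (-5/3, 19/9)
2. U lies on line CY with CU:UY = 4:3 ⇒ U = (4/7, 0)
through Y parallel to AU: direction (47/21, -19/9); meets GS at D = (-8/39, 133/117)
D = G + t·(S−G) with t = 8/117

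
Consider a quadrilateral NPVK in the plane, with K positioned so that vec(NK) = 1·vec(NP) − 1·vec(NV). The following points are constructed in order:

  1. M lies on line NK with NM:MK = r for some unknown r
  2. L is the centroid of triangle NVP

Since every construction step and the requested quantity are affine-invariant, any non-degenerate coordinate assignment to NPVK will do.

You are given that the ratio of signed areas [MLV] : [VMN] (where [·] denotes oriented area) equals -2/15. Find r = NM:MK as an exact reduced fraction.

Assign N = (0, 0), P = (1, 0), V = (0, 1), K = (1, -1) — the answer is frame-independent, so this choice is without loss of generality.
1. With NM:MK = r, write λ = r/(r+1) so M = N + λ·(K−N); M is affine-linear in λ
2. L is the centroid of triangle NVP ⇒ L = (1/3, 1/3)
Every point depending on M is an affine combination of M and λ-independent points, so each such coordinate is linear in λ; the λ² term in each signed area is a multiple of (K−N)×(K−N) = 0, so 2·[MLV] and 2·[VMN] are each linear in λ. Evaluating at λ=0 and λ=1:
  2·[MLV] = -1/3·λ + 1/3,   2·[VMN] = −λ
So [MLV]:[VMN] = (-1/3·λ + 1/3) / (−λ). Setting this equal to -2/15:
  -1/3·λ + 1/3 = -2/15·(−λ)  ⇒  λ = 5/7
Then r = λ/(1−λ) = (5/7)/(2/7) = 5/2. Check: with r = 5/2, M = (5/7, -5/7) and [MLV]:[VMN] = -2/15 as required.

r = 5/2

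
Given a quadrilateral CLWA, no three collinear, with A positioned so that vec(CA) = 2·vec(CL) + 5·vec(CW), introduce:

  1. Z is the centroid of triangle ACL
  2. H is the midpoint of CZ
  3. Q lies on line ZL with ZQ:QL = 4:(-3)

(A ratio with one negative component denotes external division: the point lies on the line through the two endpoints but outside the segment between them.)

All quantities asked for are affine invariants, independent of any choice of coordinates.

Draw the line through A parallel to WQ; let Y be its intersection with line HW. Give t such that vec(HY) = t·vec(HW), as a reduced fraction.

t = -79/17

Assign C = (0, 0), L = (1, 0), W = (0, 1), A = (2, 5) — the answer is frame-independent, so this choice is without loss of generality.
1. Z is the centroid of triangle ACL ⇒ Z = (1, 5/3)
2. H is the midpoint of CZ ⇒ H = (1/2, 5/6)
3. Q lies on line ZL with ZQ:QL = 4:(-3) ⇒ Q = (1, -5)
through A parallel to WQ: direction (1, -6); meets HW at Y = (48/17, 1/17)
Y = H + t·(W−H) with t = -79/17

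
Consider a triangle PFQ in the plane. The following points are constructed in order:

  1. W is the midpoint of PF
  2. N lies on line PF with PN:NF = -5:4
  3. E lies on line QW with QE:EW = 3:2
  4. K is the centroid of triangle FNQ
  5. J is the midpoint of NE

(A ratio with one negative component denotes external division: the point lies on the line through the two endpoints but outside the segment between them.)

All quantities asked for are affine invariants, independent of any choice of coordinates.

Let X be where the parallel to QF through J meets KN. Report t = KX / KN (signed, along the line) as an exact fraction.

Choose coordinates P = (0, 0), F = (1, 0), Q = (0, 1).
1. W is the midpoint of PF ⇒ W = (1/2, 0)
2. N lies on line PF with PN:NF = -5:4 ⇒ N = (5, 0)
3. E lies on line QW with QE:EW = 3:2 ⇒ E = (3/10, 2/5)
4. K is the centroid of triangle FNQ ⇒ K = (2, 1/3)
5. J is the midpoint of NE ⇒ J = (53/20, 1/5)
through J parallel to QF: direction (1, -1); meets KN at X = (413/160, 43/160)
X = K + t·(N−K) with t = 31/160

t = 31/160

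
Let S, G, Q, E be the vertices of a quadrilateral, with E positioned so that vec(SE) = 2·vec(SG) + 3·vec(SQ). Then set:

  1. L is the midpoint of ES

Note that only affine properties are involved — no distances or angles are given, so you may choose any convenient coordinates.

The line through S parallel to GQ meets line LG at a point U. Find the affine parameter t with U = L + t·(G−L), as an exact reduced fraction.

t = 5/3

Set S = (0, 0), G = (1, 0), Q = (0, 1), E = (2, 3); any affine frame gives the same invariant.
1. L is the midpoint of ES ⇒ L = (1, 3/2)
through S parallel to GQ: direction (-1, 1); meets LG at U = (1, -1)
U = L + t·(G−L) with t = 5/3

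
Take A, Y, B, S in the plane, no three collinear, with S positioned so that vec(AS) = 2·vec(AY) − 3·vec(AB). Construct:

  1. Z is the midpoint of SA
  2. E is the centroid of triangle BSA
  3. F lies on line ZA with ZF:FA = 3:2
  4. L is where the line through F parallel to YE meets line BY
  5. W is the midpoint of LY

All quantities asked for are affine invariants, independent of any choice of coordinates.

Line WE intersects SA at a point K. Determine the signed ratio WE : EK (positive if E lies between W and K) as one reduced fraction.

WE:EK = 67/20

Set A = (0, 0), Y = (1, 0), B = (0, 1), S = (2, -3); any affine frame gives the same invariant.
1. Z is the midpoint of SA ⇒ Z = (1, -3/2)
2. E is the centroid of triangle BSA ⇒ E = (2/3, -2/3)
3. F lies on line ZA with ZF:FA = 3:2 ⇒ F = (2/5, -3/5)
4. L is where the line through F parallel to YE meets line BY ⇒ L = (4/5, 1/5)
5. W is the midpoint of LY ⇒ W = (9/10, 1/10)
line WE meets SA at K = (40/67, -60/67)
E = W + t·(K−W) with t = 67/87, so WE:EK = 67/87:20/87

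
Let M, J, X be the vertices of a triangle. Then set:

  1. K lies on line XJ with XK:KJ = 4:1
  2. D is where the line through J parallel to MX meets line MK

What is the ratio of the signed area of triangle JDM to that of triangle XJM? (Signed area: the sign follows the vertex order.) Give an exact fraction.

[JDM]:[XJM] = -1/4

Set M = (0, 0), J = (1, 0), X = (0, 1); any affine frame gives the same invariant.
1. K lies on line XJ with XK:KJ = 4:1 ⇒ K = (4/5, 1/5)
2. D is where the line through J parallel to MX meets line MK ⇒ D = (1, 1/4)
2·[JDM] = 1/4, 2·[XJM] = -1
[JDM]:[XJM] = 1/4:-1 = -1/4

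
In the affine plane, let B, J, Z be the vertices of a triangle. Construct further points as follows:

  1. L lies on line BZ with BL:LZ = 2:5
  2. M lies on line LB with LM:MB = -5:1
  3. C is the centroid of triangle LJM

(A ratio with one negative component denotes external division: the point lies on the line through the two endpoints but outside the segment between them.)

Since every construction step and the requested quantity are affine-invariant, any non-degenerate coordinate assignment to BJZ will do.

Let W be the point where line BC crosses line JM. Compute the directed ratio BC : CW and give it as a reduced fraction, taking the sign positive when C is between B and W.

Choose coordinates B = (0, 0), J = (1, 0), Z = (0, 1).
1. L lies on line BZ with BL:LZ = 2:5 ⇒ L = (0, 2/7)
2. M lies on line LB with LM:MB = -5:1 ⇒ M = (0, -1/14)
3. C is the centroid of triangle LJM ⇒ C = (1/3, 1/14)
line BC meets JM at W = (-1/2, -3/28)
C = B + t·(W−B) with t = -2/3, so BC:CW = -2/3:5/3

BC:CW = -2/5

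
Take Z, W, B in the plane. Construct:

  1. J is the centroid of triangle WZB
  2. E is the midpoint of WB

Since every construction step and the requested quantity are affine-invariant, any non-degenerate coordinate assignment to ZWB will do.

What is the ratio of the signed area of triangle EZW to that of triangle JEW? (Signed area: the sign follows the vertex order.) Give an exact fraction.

Assign Z = (0, 0), W = (1, 0), B = (0, 1) — the answer is frame-independent, so this choice is without loss of generality.
1. J is the centroid of triangle WZB ⇒ J = (1/3, 1/3)
2. E is the midpoint of WB ⇒ E = (1/2, 1/2)
2·[EZW] = 1/2, 2·[JEW] = -1/6
[EZW]:[JEW] = 1/2:-1/6 = -3

[EZW]:[JEW] = -3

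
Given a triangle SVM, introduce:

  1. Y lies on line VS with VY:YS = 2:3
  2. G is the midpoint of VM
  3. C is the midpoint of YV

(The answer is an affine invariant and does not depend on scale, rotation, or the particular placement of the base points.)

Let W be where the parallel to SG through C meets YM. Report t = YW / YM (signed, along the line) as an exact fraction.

Choose coordinates S = (0, 0), V = (1, 0), M = (0, 1).
1. Y lies on line VS with VY:YS = 2:3 ⇒ Y = (3/5, 0)
2. G is the midpoint of VM ⇒ G = (1/2, 1/2)
3. C is the midpoint of YV ⇒ C = (4/5, 0)
through C parallel to SG: direction (1/2, 1/2); meets YM at W = (27/40, -1/8)
W = Y + t·(M−Y) with t = -1/8

t = -1/8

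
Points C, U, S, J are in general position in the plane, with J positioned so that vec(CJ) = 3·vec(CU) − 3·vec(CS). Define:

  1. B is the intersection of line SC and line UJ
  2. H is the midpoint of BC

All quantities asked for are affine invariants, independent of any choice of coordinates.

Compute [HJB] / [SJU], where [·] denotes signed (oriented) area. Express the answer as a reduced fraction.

Assign C = (0, 0), U = (1, 0), S = (0, 1), J = (3, -3) — the answer is frame-independent, so this choice is without loss of generality.
1. B is the intersection of line SC and line UJ ⇒ B = (0, 3/2)
2. H is the midpoint of BC ⇒ H = (0, 3/4)
2·[HJB] = 9/4, 2·[SJU] = 1
[HJB]:[SJU] = 9/4:1 = 9/4

[HJB]:[SJU] = 9/4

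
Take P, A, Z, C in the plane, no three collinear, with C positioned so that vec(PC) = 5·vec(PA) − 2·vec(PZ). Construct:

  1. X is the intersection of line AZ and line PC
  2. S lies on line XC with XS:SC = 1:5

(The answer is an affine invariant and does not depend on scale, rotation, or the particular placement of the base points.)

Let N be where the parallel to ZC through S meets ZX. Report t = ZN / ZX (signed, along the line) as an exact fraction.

Choose coordinates P = (0, 0), A = (1, 0), Z = (0, 1), C = (5, -2).
1. X is the intersection of line AZ and line PC ⇒ X = (5/3, -2/3)
2. S lies on line XC with XS:SC = 1:5 ⇒ S = (20/9, -8/9)
through S parallel to ZC: direction (5, -3); meets ZX at N = (25/18, -7/18)
N = Z + t·(X−Z) with t = 5/6

t = 5/6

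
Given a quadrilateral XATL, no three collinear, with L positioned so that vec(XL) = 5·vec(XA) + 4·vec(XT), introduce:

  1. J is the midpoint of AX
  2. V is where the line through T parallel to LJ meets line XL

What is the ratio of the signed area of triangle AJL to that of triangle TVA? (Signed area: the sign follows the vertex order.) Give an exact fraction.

[AJL]:[TVA] = -8/85

Choose coordinates X = (0, 0), A = (1, 0), T = (0, 1), L = (5, 4).
1. J is the midpoint of AX ⇒ J = (1/2, 0)
2. V is where the line through T parallel to LJ meets line XL ⇒ V = (-45/4, -9)
2·[AJL] = -2, 2·[TVA] = 85/4
[AJL]:[TVA] = -2:85/4 = -8/85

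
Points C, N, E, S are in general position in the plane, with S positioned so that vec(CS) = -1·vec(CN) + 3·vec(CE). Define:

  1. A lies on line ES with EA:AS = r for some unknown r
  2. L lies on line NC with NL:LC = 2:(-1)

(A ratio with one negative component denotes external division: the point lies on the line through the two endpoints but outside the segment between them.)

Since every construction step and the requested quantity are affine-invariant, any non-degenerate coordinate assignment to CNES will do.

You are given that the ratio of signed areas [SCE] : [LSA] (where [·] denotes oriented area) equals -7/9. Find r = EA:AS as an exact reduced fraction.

r = 4/3

Assign C = (0, 0), N = (1, 0), E = (0, 1), S = (-1, 3) — the answer is frame-independent, so this choice is without loss of generality.
1. With EA:AS = r, write λ = r/(r+1) so A = E + λ·(S−E); A is affine-linear in λ
2. L lies on line NC with NL:LC = 2:(-1) ⇒ L = (-1, 0)
Every point depending on A is an affine combination of A and λ-independent points, so each such coordinate is linear in λ; the λ² term in each signed area is a multiple of (S−E)×(S−E) = 0, so 2·[SCE] and 2·[LSA] are each linear in λ. Evaluating at λ=0 and λ=1:
  2·[SCE] = 1,   2·[LSA] = 3·λ − 3
So [SCE]:[LSA] = (1) / (3·λ − 3). Setting this equal to -7/9:
  1 = -7/9·(3·λ − 3)  ⇒  λ = 4/7
Then r = λ/(1−λ) = (4/7)/(3/7) = 4/3. Check: with r = 4/3, A = (-4/7, 15/7) and [SCE]:[LSA] = -7/9 as required.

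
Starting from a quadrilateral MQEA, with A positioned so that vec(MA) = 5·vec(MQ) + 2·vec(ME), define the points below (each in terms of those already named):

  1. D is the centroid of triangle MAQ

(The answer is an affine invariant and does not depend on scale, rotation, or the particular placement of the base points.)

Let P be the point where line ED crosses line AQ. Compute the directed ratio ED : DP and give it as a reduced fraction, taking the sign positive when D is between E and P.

Choose coordinates M = (0, 0), Q = (1, 0), E = (0, 1), A = (5, 2).
1. D is the centroid of triangle MAQ ⇒ D = (2, 2/3)
line ED meets AQ at P = (9/4, 5/8)
D = E + t·(P−E) with t = 8/9, so ED:DP = 8/9:1/9

ED:DP = 8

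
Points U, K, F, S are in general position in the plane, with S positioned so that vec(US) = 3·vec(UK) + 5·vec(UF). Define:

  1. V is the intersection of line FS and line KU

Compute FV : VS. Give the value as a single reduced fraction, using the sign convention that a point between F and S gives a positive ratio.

FV:VS = -1/5

Choose coordinates U = (0, 0), K = (1, 0), F = (0, 1), S = (3, 5).
1. V is the intersection of line FS and line KU ⇒ V = (-3/4, 0)
V = F + t·(S−F) with t = -1/4, so FV:VS = t:(1−t) = -1/4:5/4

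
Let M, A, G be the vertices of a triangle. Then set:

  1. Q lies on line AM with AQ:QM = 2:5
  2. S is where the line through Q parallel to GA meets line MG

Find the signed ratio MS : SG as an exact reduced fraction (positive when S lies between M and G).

Assign M = (0, 0), A = (1, 0), G = (0, 1) — the answer is frame-independent, so this choice is without loss of generality.
1. Q lies on line AM with AQ:QM = 2:5 ⇒ Q = (5/7, 0)
2. S is where the line through Q parallel to GA meets line MG ⇒ S = (0, 5/7)
S = M + t·(G−M) with t = 5/7, so MS:SG = t:(1−t) = 5/7:2/7

MS:SG = 5/2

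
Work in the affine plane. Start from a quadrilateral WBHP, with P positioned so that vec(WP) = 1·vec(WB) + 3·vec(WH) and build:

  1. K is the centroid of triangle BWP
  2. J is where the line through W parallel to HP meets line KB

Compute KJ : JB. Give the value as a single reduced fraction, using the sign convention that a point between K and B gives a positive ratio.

KJ:JB = -1/6

Work in coordinates with W = (0, 0), B = (1, 0), H = (0, 1), P = (1, 3).
1. K is the centroid of triangle BWP ⇒ K = (2/3, 1)
2. J is where the line through W parallel to HP meets line KB ⇒ J = (3/5, 6/5)
J = K + t·(B−K) with t = -1/5, so KJ:JB = t:(1−t) = -1/5:6/5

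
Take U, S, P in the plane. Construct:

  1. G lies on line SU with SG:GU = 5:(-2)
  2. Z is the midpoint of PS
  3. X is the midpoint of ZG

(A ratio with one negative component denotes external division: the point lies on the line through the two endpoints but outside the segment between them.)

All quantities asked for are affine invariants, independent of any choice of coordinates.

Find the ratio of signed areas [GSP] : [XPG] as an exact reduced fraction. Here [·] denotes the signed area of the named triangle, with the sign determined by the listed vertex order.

[GSP]:[XPG] = 4

Set U = (0, 0), S = (1, 0), P = (0, 1); any affine frame gives the same invariant.
1. G lies on line SU with SG:GU = 5:(-2) ⇒ G = (-2/3, 0)
2. Z is the midpoint of PS ⇒ Z = (1/2, 1/2)
3. X is the midpoint of ZG ⇒ X = (-1/12, 1/4)
2·[GSP] = 5/3, 2·[XPG] = 5/12
[GSP]:[XPG] = 5/3:5/12 = 4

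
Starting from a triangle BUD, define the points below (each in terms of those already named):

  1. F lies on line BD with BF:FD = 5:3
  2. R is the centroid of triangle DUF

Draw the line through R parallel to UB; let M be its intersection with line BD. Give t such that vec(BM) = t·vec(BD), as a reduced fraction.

Work in coordinates with B = (0, 0), U = (1, 0), D = (0, 1).
1. F lies on line BD with BF:FD = 5:3 ⇒ F = (0, 5/8)
2. R is the centroid of triangle DUF ⇒ R = (1/3, 13/24)
through R parallel to UB: direction (-1, 0); meets BD at M = (0, 13/24)
M = B + t·(D−B) with t = 13/24

t = 13/24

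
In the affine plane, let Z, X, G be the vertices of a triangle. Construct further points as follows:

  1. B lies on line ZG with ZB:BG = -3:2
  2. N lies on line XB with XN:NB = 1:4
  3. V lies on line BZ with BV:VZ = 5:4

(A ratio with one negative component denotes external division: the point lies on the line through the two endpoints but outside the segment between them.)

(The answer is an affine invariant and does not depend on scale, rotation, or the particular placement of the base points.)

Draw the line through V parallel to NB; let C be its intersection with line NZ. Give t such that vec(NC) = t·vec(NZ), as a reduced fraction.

Work in coordinates with Z = (0, 0), X = (1, 0), G = (0, 1).
1. B lies on line ZG with ZB:BG = -3:2 ⇒ B = (0, 3)
2. N lies on line XB with XN:NB = 1:4 ⇒ N = (4/5, 3/5)
3. V lies on line BZ with BV:VZ = 5:4 ⇒ V = (0, 4/3)
through V parallel to NB: direction (-4/5, 12/5); meets NZ at C = (16/45, 4/15)
C = N + t·(Z−N) with t = 5/9

t = 5/9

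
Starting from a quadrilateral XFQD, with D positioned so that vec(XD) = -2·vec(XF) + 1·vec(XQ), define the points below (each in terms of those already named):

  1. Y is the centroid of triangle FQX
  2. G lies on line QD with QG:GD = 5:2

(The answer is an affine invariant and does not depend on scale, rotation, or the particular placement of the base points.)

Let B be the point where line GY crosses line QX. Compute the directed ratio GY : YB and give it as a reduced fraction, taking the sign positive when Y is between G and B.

Work in coordinates with X = (0, 0), F = (1, 0), Q = (0, 1), D = (-2, 1).
1. Y is the centroid of triangle FQX ⇒ Y = (1/3, 1/3)
2. G lies on line QD with QG:GD = 5:2 ⇒ G = (-10/7, 1)
line GY meets QX at B = (0, 17/37)
Y = G + t·(B−G) with t = 37/30, so GY:YB = 37/30:-7/30

GY:YB = -37/7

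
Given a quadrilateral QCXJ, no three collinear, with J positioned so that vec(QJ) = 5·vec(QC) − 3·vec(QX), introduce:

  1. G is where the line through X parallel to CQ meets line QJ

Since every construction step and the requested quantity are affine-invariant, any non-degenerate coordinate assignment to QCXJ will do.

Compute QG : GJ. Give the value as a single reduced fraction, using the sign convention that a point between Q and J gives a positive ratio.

QG:GJ = -1/4

Choose coordinates Q = (0, 0), C = (1, 0), X = (0, 1), J = (5, -3).
1. G is where the line through X parallel to CQ meets line QJ ⇒ G = (-5/3, 1)
G = Q + t·(J−Q) with t = -1/3, so QG:GJ = t:(1−t) = -1/3:4/3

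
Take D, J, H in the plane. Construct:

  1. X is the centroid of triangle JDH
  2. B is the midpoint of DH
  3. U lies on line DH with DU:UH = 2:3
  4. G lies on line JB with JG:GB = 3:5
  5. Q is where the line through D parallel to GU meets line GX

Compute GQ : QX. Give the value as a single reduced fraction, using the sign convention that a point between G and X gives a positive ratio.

GQ:QX = -60/67

Choose coordinates D = (0, 0), J = (1, 0), H = (0, 1).
1. X is the centroid of triangle JDH ⇒ X = (1/3, 1/3)
2. B is the midpoint of DH ⇒ B = (0, 1/2)
3. U lies on line DH with DU:UH = 2:3 ⇒ U = (0, 2/5)
4. G lies on line JB with JG:GB = 3:5 ⇒ G = (5/8, 3/16)
5. Q is where the line through D parallel to GU meets line GX ⇒ Q = (25/8, -17/16)
Q = G + t·(X−G) with t = -60/7, so GQ:QX = t:(1−t) = -60/7:67/7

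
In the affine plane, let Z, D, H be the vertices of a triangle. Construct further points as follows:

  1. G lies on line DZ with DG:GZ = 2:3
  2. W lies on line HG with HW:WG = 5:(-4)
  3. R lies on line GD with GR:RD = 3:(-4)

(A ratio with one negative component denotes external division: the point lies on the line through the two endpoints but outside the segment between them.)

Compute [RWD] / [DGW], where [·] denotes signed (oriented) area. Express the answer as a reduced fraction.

Assign Z = (0, 0), D = (1, 0), H = (0, 1) — the answer is frame-independent, so this choice is without loss of generality.
1. G lies on line DZ with DG:GZ = 2:3 ⇒ G = (3/5, 0)
2. W lies on line HG with HW:WG = 5:(-4) ⇒ W = (3, -4)
3. R lies on line GD with GR:RD = 3:(-4) ⇒ R = (-3/5, 0)
2·[RWD] = 32/5, 2·[DGW] = 8/5
[RWD]:[DGW] = 32/5:8/5 = 4

[RWD]:[DGW] = 4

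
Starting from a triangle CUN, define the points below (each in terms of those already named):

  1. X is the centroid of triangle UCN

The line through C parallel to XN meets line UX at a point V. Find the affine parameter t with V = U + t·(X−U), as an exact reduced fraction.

t = 2

Set C = (0, 0), U = (1, 0), N = (0, 1); any affine frame gives the same invariant.
1. X is the centroid of triangle UCN ⇒ X = (1/3, 1/3)
through C parallel to XN: direction (-1/3, 2/3); meets UX at V = (-1/3, 2/3)
V = U + t·(X−U) with t = 2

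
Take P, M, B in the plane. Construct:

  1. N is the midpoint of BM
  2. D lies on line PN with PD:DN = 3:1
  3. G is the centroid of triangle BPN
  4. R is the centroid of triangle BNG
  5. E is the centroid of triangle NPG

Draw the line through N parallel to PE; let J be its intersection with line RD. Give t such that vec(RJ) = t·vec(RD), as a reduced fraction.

Set P = (0, 0), M = (1, 0), B = (0, 1); any affine frame gives the same invariant.
1. N is the midpoint of BM ⇒ N = (1/2, 1/2)
2. D lies on line PN with PD:DN = 3:1 ⇒ D = (3/8, 3/8)
3. G is the centroid of triangle BPN ⇒ G = (1/6, 1/2)
4. R is the centroid of triangle BNG ⇒ R = (2/9, 2/3)
5. E is the centroid of triangle NPG ⇒ E = (2/9, 1/3)
through N parallel to PE: direction (2/9, 1/3); meets RD at J = (59/150, 17/50)
J = R + t·(D−R) with t = 28/25

t = 28/25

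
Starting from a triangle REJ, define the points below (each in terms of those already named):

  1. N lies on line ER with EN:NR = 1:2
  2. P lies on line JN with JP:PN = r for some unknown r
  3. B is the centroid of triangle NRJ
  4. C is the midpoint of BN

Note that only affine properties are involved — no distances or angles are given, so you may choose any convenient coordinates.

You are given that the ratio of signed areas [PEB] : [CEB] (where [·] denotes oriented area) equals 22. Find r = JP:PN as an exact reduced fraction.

r = -3/2

Assign R = (0, 0), E = (1, 0), J = (0, 1) — the answer is frame-independent, so this choice is without loss of generality.
1. N lies on line ER with EN:NR = 1:2 ⇒ N = (2/3, 0)
2. With JP:PN = r, write λ = r/(r+1) so P = J + λ·(N−J); P is affine-linear in λ
3. B is the centroid of triangle NRJ ⇒ B = (2/9, 1/3)
4. C is the midpoint of BN ⇒ C = (4/9, 1/6)
Every point depending on P is an affine combination of P and λ-independent points, so each such coordinate is linear in λ; the λ² term in each signed area is a multiple of (N−J)×(N−J) = 0, so 2·[PEB] and 2·[CEB] are each linear in λ. Evaluating at λ=0 and λ=1:
  2·[PEB] = 5/9·λ − 4/9,   2·[CEB] = 1/18
So [PEB]:[CEB] = (5/9·λ − 4/9) / (1/18). Setting this equal to 22:
  5/9·λ − 4/9 = 22·(1/18)  ⇒  λ = 3
Then r = λ/(1−λ) = (3)/(-2) = -3/2. Check: with r = -3/2, P = (2, -2) and [PEB]:[CEB] = 22 as required.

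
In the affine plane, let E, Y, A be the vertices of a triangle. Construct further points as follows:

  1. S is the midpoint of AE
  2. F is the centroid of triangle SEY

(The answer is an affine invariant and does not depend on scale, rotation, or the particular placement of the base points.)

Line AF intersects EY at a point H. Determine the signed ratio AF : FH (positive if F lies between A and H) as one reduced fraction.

AF:FH = 5

Assign E = (0, 0), Y = (1, 0), A = (0, 1) — the answer is frame-independent, so this choice is without loss of generality.
1. S is the midpoint of AE ⇒ S = (0, 1/2)
2. F is the centroid of triangle SEY ⇒ F = (1/3, 1/6)
line AF meets EY at H = (2/5, 0)
F = A + t·(H−A) with t = 5/6, so AF:FH = 5/6:1/6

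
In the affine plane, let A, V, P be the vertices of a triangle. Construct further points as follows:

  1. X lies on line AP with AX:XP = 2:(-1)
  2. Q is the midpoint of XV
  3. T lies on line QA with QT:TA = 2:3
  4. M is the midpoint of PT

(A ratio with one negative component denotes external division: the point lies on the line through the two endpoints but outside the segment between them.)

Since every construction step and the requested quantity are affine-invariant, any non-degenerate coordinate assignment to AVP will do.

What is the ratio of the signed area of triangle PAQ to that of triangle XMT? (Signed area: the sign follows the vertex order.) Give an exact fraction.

Set A = (0, 0), V = (1, 0), P = (0, 1); any affine frame gives the same invariant.
1. X lies on line AP with AX:XP = 2:(-1) ⇒ X = (0, 2)
2. Q is the midpoint of XV ⇒ Q = (1/2, 1)
3. T lies on line QA with QT:TA = 2:3 ⇒ T = (3/10, 3/5)
4. M is the midpoint of PT ⇒ M = (3/20, 4/5)
2·[PAQ] = 1/2, 2·[XMT] = 3/20
[PAQ]:[XMT] = 1/2:3/20 = 10/3

[PAQ]:[XMT] = 10/3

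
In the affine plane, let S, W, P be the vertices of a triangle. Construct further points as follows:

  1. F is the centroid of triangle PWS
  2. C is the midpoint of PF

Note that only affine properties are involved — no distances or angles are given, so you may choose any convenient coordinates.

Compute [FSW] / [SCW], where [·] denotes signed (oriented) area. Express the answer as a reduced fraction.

[FSW]:[SCW] = -1/2

Set S = (0, 0), W = (1, 0), P = (0, 1); any affine frame gives the same invariant.
1. F is the centroid of triangle PWS ⇒ F = (1/3, 1/3)
2. C is the midpoint of PF ⇒ C = (1/6, 2/3)
2·[FSW] = 1/3, 2·[SCW] = -2/3
[FSW]:[SCW] = 1/3:-2/3 = -1/2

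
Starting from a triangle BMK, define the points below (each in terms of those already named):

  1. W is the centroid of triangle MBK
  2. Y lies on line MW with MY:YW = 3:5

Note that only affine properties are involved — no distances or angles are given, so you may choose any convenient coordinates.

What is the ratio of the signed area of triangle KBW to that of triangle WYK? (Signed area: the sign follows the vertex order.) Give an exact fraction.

Work in coordinates with B = (0, 0), M = (1, 0), K = (0, 1).
1. W is the centroid of triangle MBK ⇒ W = (1/3, 1/3)
2. Y lies on line MW with MY:YW = 3:5 ⇒ Y = (3/4, 1/8)
2·[KBW] = 1/3, 2·[WYK] = 5/24
[KBW]:[WYK] = 1/3:5/24 = 8/5

[KBW]:[WYK] = 8/5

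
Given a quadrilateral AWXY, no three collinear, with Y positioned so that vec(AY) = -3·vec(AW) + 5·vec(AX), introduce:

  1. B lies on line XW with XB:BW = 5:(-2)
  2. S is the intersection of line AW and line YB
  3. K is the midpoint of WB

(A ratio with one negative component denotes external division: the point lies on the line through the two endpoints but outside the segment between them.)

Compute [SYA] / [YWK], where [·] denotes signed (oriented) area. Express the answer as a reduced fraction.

[SYA]:[YWK] = 285/17

Choose coordinates A = (0, 0), W = (1, 0), X = (0, 1), Y = (-3, 5).
1. B lies on line XW with XB:BW = 5:(-2) ⇒ B = (5/3, -2/3)
2. S is the intersection of line AW and line YB ⇒ S = (19/17, 0)
3. K is the midpoint of WB ⇒ K = (4/3, -1/3)
2·[SYA] = 95/17, 2·[YWK] = 1/3
[SYA]:[YWK] = 95/17:1/3 = 285/17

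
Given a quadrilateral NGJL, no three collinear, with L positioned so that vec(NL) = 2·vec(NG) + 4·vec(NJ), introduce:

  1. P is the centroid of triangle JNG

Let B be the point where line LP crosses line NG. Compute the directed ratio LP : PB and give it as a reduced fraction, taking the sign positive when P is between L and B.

LP:PB = 11

Work in coordinates with N = (0, 0), G = (1, 0), J = (0, 1), L = (2, 4).
1. P is the centroid of triangle JNG ⇒ P = (1/3, 1/3)
line LP meets NG at B = (2/11, 0)
P = L + t·(B−L) with t = 11/12, so LP:PB = 11/12:1/12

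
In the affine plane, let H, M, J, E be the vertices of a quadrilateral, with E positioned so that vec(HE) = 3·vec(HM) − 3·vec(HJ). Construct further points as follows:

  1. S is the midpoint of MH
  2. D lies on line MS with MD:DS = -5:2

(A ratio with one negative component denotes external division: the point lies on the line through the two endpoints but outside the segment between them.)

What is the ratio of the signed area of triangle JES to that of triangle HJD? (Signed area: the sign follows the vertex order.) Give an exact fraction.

Choose coordinates H = (0, 0), M = (1, 0), J = (0, 1), E = (3, -3).
1. S is the midpoint of MH ⇒ S = (1/2, 0)
2. D lies on line MS with MD:DS = -5:2 ⇒ D = (1/6, 0)
2·[JES] = -1, 2·[HJD] = -1/6
[JES]:[HJD] = -1:-1/6 = 6

[JES]:[HJD] = 6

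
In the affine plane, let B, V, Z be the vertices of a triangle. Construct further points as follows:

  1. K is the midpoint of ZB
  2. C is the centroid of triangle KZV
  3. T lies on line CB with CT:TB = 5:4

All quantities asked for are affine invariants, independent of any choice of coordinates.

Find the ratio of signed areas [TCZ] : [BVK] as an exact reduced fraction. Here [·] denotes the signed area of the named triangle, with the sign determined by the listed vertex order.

[TCZ]:[BVK] = 10/27

Work in coordinates with B = (0, 0), V = (1, 0), Z = (0, 1).
1. K is the midpoint of ZB ⇒ K = (0, 1/2)
2. C is the centroid of triangle KZV ⇒ C = (1/3, 1/2)
3. T lies on line CB with CT:TB = 5:4 ⇒ T = (4/27, 2/9)
2·[TCZ] = 5/27, 2·[BVK] = 1/2
[TCZ]:[BVK] = 5/27:1/2 = 10/27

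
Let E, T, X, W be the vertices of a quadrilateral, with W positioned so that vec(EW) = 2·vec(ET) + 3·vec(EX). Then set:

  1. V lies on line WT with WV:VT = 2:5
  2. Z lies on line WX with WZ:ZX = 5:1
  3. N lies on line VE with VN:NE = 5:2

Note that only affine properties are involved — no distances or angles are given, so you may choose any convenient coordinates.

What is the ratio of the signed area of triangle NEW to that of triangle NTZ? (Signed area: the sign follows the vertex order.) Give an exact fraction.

Set E = (0, 0), T = (1, 0), X = (0, 1), W = (2, 3); any affine frame gives the same invariant.
1. V lies on line WT with WV:VT = 2:5 ⇒ V = (12/7, 15/7)
2. Z lies on line WX with WZ:ZX = 5:1 ⇒ Z = (1/3, 4/3)
3. N lies on line VE with VN:NE = 5:2 ⇒ N = (24/49, 30/49)
2·[NEW] = -12/49, 2·[NTZ] = 40/147
[NEW]:[NTZ] = -12/49:40/147 = -9/10

[NEW]:[NTZ] = -9/10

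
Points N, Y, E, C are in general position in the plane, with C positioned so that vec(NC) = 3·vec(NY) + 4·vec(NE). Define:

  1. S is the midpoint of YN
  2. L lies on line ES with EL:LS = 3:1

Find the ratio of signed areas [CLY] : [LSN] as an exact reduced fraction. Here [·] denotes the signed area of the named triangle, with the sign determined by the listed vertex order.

Choose coordinates N = (0, 0), Y = (1, 0), E = (0, 1), C = (3, 4).
1. S is the midpoint of YN ⇒ S = (1/2, 0)
2. L lies on line ES with EL:LS = 3:1 ⇒ L = (3/8, 1/4)
2·[CLY] = 3, 2·[LSN] = -1/8
[CLY]:[LSN] = 3:-1/8 = -24

[CLY]:[LSN] = -24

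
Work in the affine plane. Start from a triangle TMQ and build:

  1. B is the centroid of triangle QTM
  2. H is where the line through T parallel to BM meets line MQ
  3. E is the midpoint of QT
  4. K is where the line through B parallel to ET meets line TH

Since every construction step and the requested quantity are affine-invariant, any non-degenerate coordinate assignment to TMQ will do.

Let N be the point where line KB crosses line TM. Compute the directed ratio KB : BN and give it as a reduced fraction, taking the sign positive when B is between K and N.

KB:BN = -3/2

Work in coordinates with T = (0, 0), M = (1, 0), Q = (0, 1).
1. B is the centroid of triangle QTM ⇒ B = (1/3, 1/3)
2. H is where the line through T parallel to BM meets line MQ ⇒ H = (2, -1)
3. E is the midpoint of QT ⇒ E = (0, 1/2)
4. K is where the line through B parallel to ET meets line TH ⇒ K = (1/3, -1/6)
line KB meets TM at N = (1/3, 0)
B = K + t·(N−K) with t = 3, so KB:BN = 3:-2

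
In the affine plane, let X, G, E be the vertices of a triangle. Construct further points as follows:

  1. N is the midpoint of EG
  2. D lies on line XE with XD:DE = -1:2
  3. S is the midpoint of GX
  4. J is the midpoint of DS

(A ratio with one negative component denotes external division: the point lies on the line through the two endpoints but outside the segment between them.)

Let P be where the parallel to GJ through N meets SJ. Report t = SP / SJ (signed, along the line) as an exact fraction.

t = -3/2

Assign X = (0, 0), G = (1, 0), E = (0, 1) — the answer is frame-independent, so this choice is without loss of generality.
1. N is the midpoint of EG ⇒ N = (1/2, 1/2)
2. D lies on line XE with XD:DE = -1:2 ⇒ D = (0, -1)
3. S is the midpoint of GX ⇒ S = (1/2, 0)
4. J is the midpoint of DS ⇒ J = (1/4, -1/2)
through N parallel to GJ: direction (-3/4, -1/2); meets SJ at P = (7/8, 3/4)
P = S + t·(J−S) with t = -3/2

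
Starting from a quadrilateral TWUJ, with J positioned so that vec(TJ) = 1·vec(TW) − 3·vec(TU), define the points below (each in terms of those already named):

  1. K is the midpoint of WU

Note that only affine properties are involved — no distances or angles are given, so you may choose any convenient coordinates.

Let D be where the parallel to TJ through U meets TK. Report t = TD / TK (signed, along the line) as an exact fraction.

Assign T = (0, 0), W = (1, 0), U = (0, 1), J = (1, -3) — the answer is frame-independent, so this choice is without loss of generality.
1. K is the midpoint of WU ⇒ K = (1/2, 1/2)
through U parallel to TJ: direction (1, -3); meets TK at D = (1/4, 1/4)
D = T + t·(K−T) with t = 1/2

t = 1/2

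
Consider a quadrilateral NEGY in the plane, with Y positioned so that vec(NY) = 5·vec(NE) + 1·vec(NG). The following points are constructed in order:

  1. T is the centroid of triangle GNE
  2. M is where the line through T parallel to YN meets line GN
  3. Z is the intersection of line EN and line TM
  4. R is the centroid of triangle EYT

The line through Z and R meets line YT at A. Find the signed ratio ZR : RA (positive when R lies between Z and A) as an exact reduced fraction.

ZR:RA = -1/3

Work in coordinates with N = (0, 0), E = (1, 0), G = (0, 1), Y = (5, 1).
1. T is the centroid of triangle GNE ⇒ T = (1/3, 1/3)
2. M is where the line through T parallel to YN meets line GN ⇒ M = (0, 4/15)
3. Z is the intersection of line EN and line TM ⇒ Z = (-4/3, 0)
4. R is the centroid of triangle EYT ⇒ R = (19/9, 4/9)
line ZR meets YT at A = (-74/9, -8/9)
R = Z + t·(A−Z) with t = -1/2, so ZR:RA = -1/2:3/2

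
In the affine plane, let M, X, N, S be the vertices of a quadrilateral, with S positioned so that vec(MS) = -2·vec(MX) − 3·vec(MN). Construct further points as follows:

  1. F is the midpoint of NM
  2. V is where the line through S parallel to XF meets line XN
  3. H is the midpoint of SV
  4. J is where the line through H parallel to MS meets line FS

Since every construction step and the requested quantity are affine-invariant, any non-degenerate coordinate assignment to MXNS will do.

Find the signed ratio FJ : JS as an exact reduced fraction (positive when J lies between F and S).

FJ:JS = -25/24

Choose coordinates M = (0, 0), X = (1, 0), N = (0, 1), S = (-2, -3).
1. F is the midpoint of NM ⇒ F = (0, 1/2)
2. V is where the line through S parallel to XF meets line XN ⇒ V = (10, -9)
3. H is the midpoint of SV ⇒ H = (4, -6)
4. J is where the line through H parallel to MS meets line FS ⇒ J = (-50, -87)
J = F + t·(S−F) with t = 25, so FJ:JS = t:(1−t) = 25:-24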